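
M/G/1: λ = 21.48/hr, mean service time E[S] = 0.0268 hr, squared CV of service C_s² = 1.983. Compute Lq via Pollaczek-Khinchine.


ρ = λ·E[S] = 21.48·0.0268 = 0.5757
Lq = ρ²(1+C_s²)/(2(1−ρ)) = 0.3314·(1+1.983)/(2·0.4243)
= 0.3314·2.9830/0.8487 = 1.16480

Final: 1.16480


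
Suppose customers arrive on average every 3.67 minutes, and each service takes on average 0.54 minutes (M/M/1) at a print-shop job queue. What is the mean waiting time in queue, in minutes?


λ = 60/3.67 = 16.3488 /hr
μ = 60/0.54 = 111.1111 /hr
ρ = λ/μ = 16.3488/111.1111 = 0.1471
Wq = ρ/(μ−λ) = 0.1471/(111.1111−16.3488) = 0.001553 hr
In minutes: 0.001553·60 = 0.09316 min

Final: 0.09316 min


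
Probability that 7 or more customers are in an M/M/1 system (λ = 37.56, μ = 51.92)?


ρ = 37.56/51.92 = 0.7234
P(N ≥ n) = ρ^n = 0.7234^7 = 0.103690

Final: 0.103690


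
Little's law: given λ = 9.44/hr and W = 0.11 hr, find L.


L = λW = 9.44·0.11 = 1.0384

Final: 1.0384


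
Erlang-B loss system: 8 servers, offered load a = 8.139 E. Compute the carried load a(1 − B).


B(8,8.139) = 0.243251 (Erlang-B)
Carried load = a(1 − B) = 8.139·(1 − 0.243251) = 8.139·0.756749 = 6.1592 E

Final: 6.1592 Erlangs


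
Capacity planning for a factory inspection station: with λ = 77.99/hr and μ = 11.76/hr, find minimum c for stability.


Stability requires cμ > λ ⇔ c > λ/μ.
λ/μ = 77.99/11.76 = 6.6318
Minimum integer c = ⌊6.6318⌋ + 1 = 7
Check: 7·11.76 = 82.32 > 77.99, while 6·11.76 = 70.56 ≤ 77.99

Final: 7 servers


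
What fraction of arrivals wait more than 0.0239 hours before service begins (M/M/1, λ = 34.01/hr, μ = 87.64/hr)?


ρ = 34.01/87.64 = 0.3881
P(Wq > t) = ρ·e^{−(μ−λ)t} = 0.3881·e^{−1.2818}
= 0.3881·0.277549 = 0.107707

Final: 0.107707


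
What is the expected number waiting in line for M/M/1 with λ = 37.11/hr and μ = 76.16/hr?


ρ = 37.11/76.16 = 0.4873
Lq = ρ²/(1−ρ) = 0.2374/0.5127 = 0.4631

Final: 0.4631


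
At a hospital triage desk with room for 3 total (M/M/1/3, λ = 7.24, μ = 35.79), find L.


ρ = 7.24/35.79 = 0.2023
L = ρ[1 − (K+1)ρ^K + Kρ^(K+1)] / [(1−ρ)(1−ρ^(K+1))]
Numerator: 0.2023·(1 − 4·0.008278 + 3·0.001675) = 0.196609
Denominator: (0.7977)·(0.998325) = 0.796373
L = 0.196609/0.796373 = 0.2469

Final: 0.2469


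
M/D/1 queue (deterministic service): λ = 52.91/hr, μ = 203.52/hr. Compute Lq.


ρ = 52.91/203.52 = 0.2600
M/D/1: Lq = ρ²/(2(1−ρ)) = 0.06759/(2·0.7400) = 0.04567

Final: 0.04567


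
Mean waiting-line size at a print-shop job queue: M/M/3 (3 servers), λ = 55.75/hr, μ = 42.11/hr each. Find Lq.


a = λ/μ = 1.3239; ρ = a/3 = 0.4413
P₀ = 0.256903
Lq = P₀·a^c·ρ / (c!·(1−ρ)²) = 0.256903·2.32049·0.4413/(6·0.31214)
= 0.14047

Final: 0.14047


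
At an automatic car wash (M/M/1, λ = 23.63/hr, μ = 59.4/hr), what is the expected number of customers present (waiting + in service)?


ρ = λ/μ = 23.63/59.4 = 0.3978
L = ρ/(1−ρ) = 0.3978/(1 − 0.3978) = 0.3978/0.6022 = 0.6606

Final: 0.6606


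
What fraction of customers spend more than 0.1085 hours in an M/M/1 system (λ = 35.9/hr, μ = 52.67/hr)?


W ~ Exponential(μ−λ) for M/M/1.
μ − λ = 52.67 − 35.9 = 16.7700
P(W > t) = e^{−(μ−λ)t} = e^{−1.8195} = 0.162099

Final: 0.162099


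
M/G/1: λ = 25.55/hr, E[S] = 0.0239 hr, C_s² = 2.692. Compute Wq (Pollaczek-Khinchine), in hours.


ρ = λ·E[S] = 25.55·0.0239 = 0.6106
E[S²] = E[S]²(1+C_s²) = 0.0239²·(1+2.692) = 0.002109
Wq = λ·E[S²]/(2(1−ρ)) = 25.55·0.002109/(2·0.3894) = 0.06919 hr

Final: 0.06919 hr


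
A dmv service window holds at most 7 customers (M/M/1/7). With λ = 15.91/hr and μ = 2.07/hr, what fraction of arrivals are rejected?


ρ = λ/μ = 15.91/2.07 = 7.6860
P_K = (1−ρ)ρ^K/(1−ρ^(K+1)) = (-6.6860·1584524.064608)/(1 − 12178636.651168)
= -10594112.586559/-12178635.651168 = 0.869893

Final: 0.869893


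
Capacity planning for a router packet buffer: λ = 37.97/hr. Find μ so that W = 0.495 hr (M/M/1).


W = 1/(μ−λ) ⇒ μ − λ = 1/W = 1/0.495 = 2.0202
μ = λ + 1/W = 37.97 + 2.0202 = 39.9902 per hr

Final: 39.9902 /hr


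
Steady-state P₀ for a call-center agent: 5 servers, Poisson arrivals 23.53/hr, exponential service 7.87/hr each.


a = λ/μ = 23.53/7.87 = 2.9898; ρ = a/c = 0.5980
Σ_{k=0}^{4} a^k/k! (terms k=0..4) = 1.00000 + 2.98983 + 4.46956 + 4.45441 + 3.32949 = 16.24329
Tail: a^5/(5!(1−ρ)) = 238.91091/(120·0.4020) = 4.95214
P₀ = 1/(16.24329 + 4.95214) = 1/21.19543 = 0.047180

Final: 0.047180


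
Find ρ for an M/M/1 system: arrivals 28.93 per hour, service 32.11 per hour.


ρ = λ/μ = 28.93/32.11 = 0.9010

Final: 0.9010


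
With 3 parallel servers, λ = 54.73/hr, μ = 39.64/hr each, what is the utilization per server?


ρ = λ/(cμ) = 54.73/(3·39.64) = 54.73/118.92 = 0.4602

Final: 0.4602


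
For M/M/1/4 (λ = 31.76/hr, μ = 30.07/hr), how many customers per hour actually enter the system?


ρ = 1.0562; P_K = (1−ρ)ρ^4/(1−ρ^5) = 0.222447
λ_eff = λ(1 − P_K) = 31.76·(1 − 0.222447) = 31.76·0.777553 = 24.6951 /hr

Final: 24.6951 /hr


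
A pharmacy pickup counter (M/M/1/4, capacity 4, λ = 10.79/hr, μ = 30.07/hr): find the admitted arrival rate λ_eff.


ρ = 0.3588; P_K = (1−ρ)ρ^4/(1−ρ^5) = 0.010693
λ_eff = λ(1 − P_K) = 10.79·(1 − 0.010693) = 10.79·0.989307 = 10.6746 /hr

Final: 10.6746 /hr


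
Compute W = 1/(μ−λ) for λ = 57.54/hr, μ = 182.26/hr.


W = 1/(μ−λ) = 1/(182.26 − 57.54) = 1/124.72 = 0.008018 hr

Final: 0.008018 hr


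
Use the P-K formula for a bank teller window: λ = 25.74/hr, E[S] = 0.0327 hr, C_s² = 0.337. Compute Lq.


ρ = λ·E[S] = 25.74·0.0327 = 0.8417
Lq = ρ²(1+C_s²)/(2(1−ρ)) = 0.7085·(1+0.337)/(2·0.1583)
= 0.7085·1.3370/0.3166 = 2.99177

Final: 2.99177


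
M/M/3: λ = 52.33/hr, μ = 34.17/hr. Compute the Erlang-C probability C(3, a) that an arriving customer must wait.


a = λ/μ = 1.5315; ρ = a/3 = 0.5105
P₀ = 0.202960 (from M/M/c formula)
C(c,a) = [a^c/(c!(1−ρ))]·P₀ = [3.59184/(6·0.4895)]·0.202960
= 1.22293·0.202960 = 0.248206

Final: 0.248206


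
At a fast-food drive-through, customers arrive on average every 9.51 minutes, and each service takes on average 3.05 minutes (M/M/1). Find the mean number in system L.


λ = 60/9.51 = 6.3091 /hr
μ = 60/3.05 = 19.6721 /hr
ρ = λ/μ = 6.3091/19.6721 = 0.3207
L = ρ/(1−ρ) = 0.3207/0.6793 = 0.4721

Final: 0.4721


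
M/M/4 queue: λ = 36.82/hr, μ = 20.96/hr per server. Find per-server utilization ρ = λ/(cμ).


ρ = λ/(cμ) = 36.82/(4·20.96) = 36.82/83.84 = 0.4392

Final: 0.4392


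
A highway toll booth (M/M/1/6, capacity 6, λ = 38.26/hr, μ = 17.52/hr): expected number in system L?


ρ = 38.26/17.52 = 2.1838
L = ρ[1 − (K+1)ρ^K + Kρ^(K+1)] / [(1−ρ)(1−ρ^(K+1))]
Numerator: 2.1838·(1 − 7·108.458897 + 6·236.851450) = 1447.626540
Denominator: (-1.1838)·(-235.851450) = 279.198577
L = 1447.626540/279.198577 = 5.1849

Final: 5.1849


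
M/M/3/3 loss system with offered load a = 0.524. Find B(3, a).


B(c,a) = (a^c/c!) / Σ_{k=0}^{c} a^k/k!
a^3/3! = 0.023980
Σ terms (k=0..3): 1.00000 + 0.52400 + 0.13729 + 0.02398 = 1.685268
B = 0.023980/1.685268 = 0.014229

Final: 0.014229


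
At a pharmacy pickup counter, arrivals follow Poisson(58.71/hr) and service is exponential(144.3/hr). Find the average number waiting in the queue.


ρ = 58.71/144.3 = 0.4069
Lq = ρ²/(1−ρ) = 0.1655/0.5931 = 0.2791

Final: 0.2791


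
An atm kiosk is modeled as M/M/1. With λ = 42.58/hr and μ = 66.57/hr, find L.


ρ = λ/μ = 42.58/66.57 = 0.6396
L = ρ/(1−ρ) = 0.6396/(1 − 0.6396) = 0.6396/0.3604 = 1.7749

Final: 1.7749


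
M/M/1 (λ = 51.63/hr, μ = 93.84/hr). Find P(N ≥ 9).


ρ = 51.63/93.84 = 0.5502
P(N ≥ n) = ρ^n = 0.5502^9 = 0.004620

Final: 0.004620


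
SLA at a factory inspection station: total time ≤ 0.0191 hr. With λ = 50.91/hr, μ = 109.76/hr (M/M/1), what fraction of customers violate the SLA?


W ~ Exponential(μ−λ) for M/M/1.
μ − λ = 109.76 − 50.91 = 58.8500
P(W > t) = e^{−(μ−λ)t} = e^{−1.1240} = 0.324966

Final: 0.324966


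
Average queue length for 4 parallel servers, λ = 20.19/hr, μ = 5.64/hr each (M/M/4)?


a = λ/μ = 3.5798; ρ = a/4 = 0.8949
P₀ = 0.011938
Lq = P₀·a^c·ρ / (c!·(1−ρ)²) = 0.011938·164.22106·0.8949/(24·0.01104)
= 6.62404

Final: 6.62404


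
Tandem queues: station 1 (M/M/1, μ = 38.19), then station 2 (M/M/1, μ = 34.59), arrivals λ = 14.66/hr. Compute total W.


Each node sees arrival rate λ = 14.66/hr (tandem ⇒ throughput preserved).
W₁ = 1/(μ₁−λ) = 1/(38.19−14.66) = 0.04250 hr
W₂ = 1/(μ₂−λ) = 1/(34.59−14.66) = 0.05018 hr
W_total = W₁ + W₂ = 0.04250 + 0.05018 = 0.09267 hr

Final: 0.09267 hr


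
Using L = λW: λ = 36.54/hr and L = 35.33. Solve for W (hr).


W = L/λ = 35.33/36.54 = 0.9669 hr

Final: 0.9669 hr


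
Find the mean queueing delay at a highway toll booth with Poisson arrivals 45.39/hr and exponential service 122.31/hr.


ρ = 45.39/122.31 = 0.3711
Wq = ρ/(μ−λ) = 0.3711/(122.31 − 45.39) = 0.3711/76.92 = 0.004825 hr

Final: 0.004825 hr


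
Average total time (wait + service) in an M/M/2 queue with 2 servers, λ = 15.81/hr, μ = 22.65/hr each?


a = 0.6980; ρ = 0.3490; P₀ = 0.482572
Lq = P₀·a^c·ρ/(c!(1−ρ)²) = 0.09681
Wq = Lq/λ = 0.09681/15.81 = 0.006124 hr
W = Wq + 1/μ = 0.006124 + 0.04415 = 0.05027 hr

Final: 0.05027 hr


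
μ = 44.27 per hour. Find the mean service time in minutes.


Mean service time = 1/μ = 1/44.27 hour = 0.02259 hour
In minutes: 0.02259 × 60 = 1.3553 min

Final: 1.3553 min


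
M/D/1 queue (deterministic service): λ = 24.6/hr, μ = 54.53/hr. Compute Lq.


ρ = 24.6/54.53 = 0.4511
M/D/1: Lq = ρ²/(2(1−ρ)) = 0.2035/(2·0.5489) = 0.18539

Final: 0.18539


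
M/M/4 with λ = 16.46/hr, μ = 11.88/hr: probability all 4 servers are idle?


a = λ/μ = 16.46/11.88 = 1.3855; ρ = a/c = 0.3464
Σ_{k=0}^{3} a^k/k! (terms k=0..3) = 1.00000 + 1.38552 + 0.95984 + 0.44329 = 3.78865
Tail: a^4/(4!(1−ρ)) = 3.68514/(24·0.6536) = 0.23492
P₀ = 1/(3.78865 + 0.23492) = 1/4.02357 = 0.248536

Final: 0.248536


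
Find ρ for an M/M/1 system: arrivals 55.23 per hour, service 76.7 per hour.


ρ = λ/μ = 55.23/76.7 = 0.7201

Final: 0.7201


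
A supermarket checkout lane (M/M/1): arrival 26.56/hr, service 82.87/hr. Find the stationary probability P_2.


ρ = 26.56/82.87 = 0.3205
P_n = (1−ρ)·ρ^n = (1 − 0.3205)·0.3205^2 = 0.6795·0.102722 = 0.069799

Final: 0.069799


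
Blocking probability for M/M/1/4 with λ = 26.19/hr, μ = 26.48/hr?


ρ = λ/μ = 26.19/26.48 = 0.9890
P_K = (1−ρ)ρ^K/(1−ρ^(K+1)) = (0.01095·0.956908)/(1 − 0.946428)
= 0.010480/0.053572 = 0.195620

Final: 0.195620


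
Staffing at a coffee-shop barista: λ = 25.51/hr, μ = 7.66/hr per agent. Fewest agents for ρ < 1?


Stability requires cμ > λ ⇔ c > λ/μ.
λ/μ = 25.51/7.66 = 3.3303
Minimum integer c = ⌊3.3303⌋ + 1 = 4
Check: 4·7.66 = 30.64 > 25.51, while 3·7.66 = 22.98 ≤ 25.51

Final: 4 servers


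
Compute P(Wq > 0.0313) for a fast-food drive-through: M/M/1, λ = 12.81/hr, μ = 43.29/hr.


ρ = 12.81/43.29 = 0.2959
P(Wq > t) = ρ·e^{−(μ−λ)t} = 0.2959·e^{−0.9540}
= 0.2959·0.385188 = 0.113981

Final: 0.113981


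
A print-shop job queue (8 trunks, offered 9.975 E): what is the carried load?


B(8,9.975) = 0.337147 (Erlang-B)
Carried load = a(1 − B) = 9.975·(1 − 0.337147) = 9.975·0.662853 = 6.6120 E

Final: 6.6120 Erlangs


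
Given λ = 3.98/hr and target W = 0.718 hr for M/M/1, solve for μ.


W = 1/(μ−λ) ⇒ μ − λ = 1/W = 1/0.718 = 1.3928
μ = λ + 1/W = 3.98 + 1.3928 = 5.3728 per hr

Final: 5.3728 /hr


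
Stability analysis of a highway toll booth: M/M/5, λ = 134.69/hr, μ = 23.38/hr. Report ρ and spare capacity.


Total capacity cμ = 5·23.38 = 116.90/hr
ρ = λ/(cμ) = 134.69/116.90 = 1.1522
Stable ⇔ ρ < 1: NO
Spare capacity = cμ − λ = 116.90 − 134.69 = -17.79/hr

Final: ρ = 1.1522; unstable; margin = -17.79/hr


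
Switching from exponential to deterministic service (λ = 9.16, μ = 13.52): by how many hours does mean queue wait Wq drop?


ρ = 9.16/13.52 = 0.6775
Wq(M/M/1) = ρ/(μ−λ) = 0.6775/4.36 = 0.15539 hr
Wq(M/D/1) = ρ/(2(μ−λ)) = 0.07770 hr
Savings = 0.15539 − 0.07770 = 0.07770 hr

Final: 0.07770 hr


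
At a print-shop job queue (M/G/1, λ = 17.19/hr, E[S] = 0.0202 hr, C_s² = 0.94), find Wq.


ρ = λ·E[S] = 17.19·0.0202 = 0.3472
E[S²] = E[S]²(1+C_s²) = 0.0202²·(1+0.94) = 0.0007916
Wq = λ·E[S²]/(2(1−ρ)) = 17.19·0.0007916/(2·0.6528) = 0.01042 hr

Final: 0.01042 hr


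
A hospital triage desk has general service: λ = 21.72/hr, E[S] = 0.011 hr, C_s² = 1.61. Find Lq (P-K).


ρ = λ·E[S] = 21.72·0.011 = 0.2389
Lq = ρ²(1+C_s²)/(2(1−ρ)) = 0.05708·(1+1.61)/(2·0.7611)
= 0.05708·2.6100/1.5222 = 0.09788

Final: 0.09788


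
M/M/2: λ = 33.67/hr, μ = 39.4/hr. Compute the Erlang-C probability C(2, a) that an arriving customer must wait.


a = λ/μ = 0.8546; ρ = a/2 = 0.4273
P₀ = 0.401263 (from M/M/c formula)
C(c,a) = [a^c/(c!(1−ρ))]·P₀ = [0.73029/(2·0.5727)]·0.401263
= 0.63757·0.401263 = 0.255831

Final: 0.255831


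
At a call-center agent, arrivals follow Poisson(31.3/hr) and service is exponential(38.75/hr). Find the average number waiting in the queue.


ρ = 31.3/38.75 = 0.8077
Lq = ρ²/(1−ρ) = 0.6524/0.1923 = 3.3936

Final: 3.3936


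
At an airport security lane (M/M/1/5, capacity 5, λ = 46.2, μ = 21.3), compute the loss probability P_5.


ρ = λ/μ = 46.2/21.3 = 2.1690
P_K = (1−ρ)ρ^K/(1−ρ^(K+1)) = (-1.1690·48.007806)/(1 − 104.129608)
= -56.121802/-103.129608 = 0.544187

Final: 0.544187


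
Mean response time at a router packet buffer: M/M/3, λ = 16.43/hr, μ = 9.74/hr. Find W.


a = 1.6869; ρ = 0.5623; P₀ = 0.168428
Lq = P₀·a^c·ρ/(c!(1−ρ)²) = 0.39544
Wq = Lq/λ = 0.39544/16.43 = 0.02407 hr
W = Wq + 1/μ = 0.02407 + 0.10267 = 0.12674 hr

Final: 0.12674 hr


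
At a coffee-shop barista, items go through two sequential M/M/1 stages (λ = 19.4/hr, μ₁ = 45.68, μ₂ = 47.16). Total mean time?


Each node sees arrival rate λ = 19.4/hr (tandem ⇒ throughput preserved).
W₁ = 1/(μ₁−λ) = 1/(45.68−19.4) = 0.03805 hr
W₂ = 1/(μ₂−λ) = 1/(47.16−19.4) = 0.03602 hr
W_total = W₁ + W₂ = 0.03805 + 0.03602 = 0.07407 hr

Final: 0.07407 hr


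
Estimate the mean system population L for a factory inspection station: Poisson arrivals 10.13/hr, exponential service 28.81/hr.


ρ = λ/μ = 10.13/28.81 = 0.3516
L = ρ/(1−ρ) = 0.3516/(1 − 0.3516) = 0.3516/0.6484 = 0.5423

Final: 0.5423


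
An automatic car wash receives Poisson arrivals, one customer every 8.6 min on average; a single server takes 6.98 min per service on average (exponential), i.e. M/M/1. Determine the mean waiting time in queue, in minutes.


λ = 60/8.6 = 6.9767 /hr
μ = 60/6.98 = 8.5960 /hr
ρ = λ/μ = 6.9767/8.5960 = 0.8116
Wq = ρ/(μ−λ) = 0.8116/(8.5960−6.9767) = 0.50124 hr
In minutes: 0.50124·60 = 30.074 min

Final: 30.074 min


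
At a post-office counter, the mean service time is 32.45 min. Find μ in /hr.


μ = 1/(service time) in consistent units.
1 hour = 60 min, so μ = 60/32.45 = 1.8490 per hour

Final: 1.8490 /hr


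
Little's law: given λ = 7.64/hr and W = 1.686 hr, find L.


L = λW = 7.64·1.686 = 12.8810

Final: 12.8810


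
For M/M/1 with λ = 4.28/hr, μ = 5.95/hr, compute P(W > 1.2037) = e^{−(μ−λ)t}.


W ~ Exponential(μ−λ) for M/M/1.
μ − λ = 5.95 − 4.28 = 1.6700
P(W > t) = e^{−(μ−λ)t} = e^{−2.0102} = 0.133965

Final: 0.133965


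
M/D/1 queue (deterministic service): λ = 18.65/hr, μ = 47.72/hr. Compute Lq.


ρ = 18.65/47.72 = 0.3908
M/D/1: Lq = ρ²/(2(1−ρ)) = 0.1527/(2·0.6092) = 0.12537

Final: 0.12537


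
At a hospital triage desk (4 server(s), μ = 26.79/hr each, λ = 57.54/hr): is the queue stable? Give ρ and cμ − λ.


Total capacity cμ = 4·26.79 = 107.16/hr
ρ = λ/(cμ) = 57.54/107.16 = 0.5370
Stable ⇔ ρ < 1: YES
Spare capacity = cμ − λ = 107.16 − 57.54 = 49.62/hr

Final: ρ = 0.5370; stable; margin = 49.62/hr


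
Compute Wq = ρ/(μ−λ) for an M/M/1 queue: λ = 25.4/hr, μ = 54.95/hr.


ρ = 25.4/54.95 = 0.4622
Wq = ρ/(μ−λ) = 0.4622/(54.95 − 25.4) = 0.4622/29.55 = 0.01564 hr

Final: 0.01564 hr


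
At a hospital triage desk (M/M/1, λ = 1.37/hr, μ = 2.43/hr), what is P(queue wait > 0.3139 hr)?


ρ = 1.37/2.43 = 0.5638
P(Wq > t) = ρ·e^{−(μ−λ)t} = 0.5638·e^{−0.3327}
= 0.5638·0.716961 = 0.404213

Final: 0.404213


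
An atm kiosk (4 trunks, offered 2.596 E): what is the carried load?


B(4,2.596) = 0.160727 (Erlang-B)
Carried load = a(1 − B) = 2.596·(1 − 0.160727) = 2.596·0.839273 = 2.1788 E

Final: 2.1788 Erlangs


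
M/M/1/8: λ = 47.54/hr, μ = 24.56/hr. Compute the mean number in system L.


ρ = 47.54/24.56 = 1.9357
L = ρ[1 − (K+1)ρ^K + Kρ^(K+1)] / [(1−ρ)(1−ρ^(K+1))]
Numerator: 1.9357·(1 − 9·197.081800 + 8·381.484884) = 2475.995617
Denominator: (-0.9357)·(-380.484884) = 356.007436
L = 2475.995617/356.007436 = 6.9549

Final: 6.9549


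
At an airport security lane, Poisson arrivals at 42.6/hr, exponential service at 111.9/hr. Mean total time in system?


W = 1/(μ−λ) = 1/(111.9 − 42.6) = 1/69.30 = 0.01443 hr

Final: 0.01443 hr


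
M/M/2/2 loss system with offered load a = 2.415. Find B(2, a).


B(c,a) = (a^c/c!) / Σ_{k=0}^{c} a^k/k!
a^2/2! = 2.916113
Σ terms (k=0..2): 1.00000 + 2.41500 + 2.91611 = 6.331112
B = 2.916113/6.331112 = 0.460600

Final: 0.460600


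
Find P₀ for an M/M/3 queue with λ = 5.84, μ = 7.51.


a = λ/μ = 5.84/7.51 = 0.7776; ρ = a/c = 0.2592
Σ_{k=0}^{2} a^k/k! (terms k=0..2) = 1.00000 + 0.77763 + 0.30235 = 2.07998
Tail: a^3/(3!(1−ρ)) = 0.47024/(6·0.7408) = 0.10580
P₀ = 1/(2.07998 + 0.10580) = 1/2.18578 = 0.457502

Final: 0.457502


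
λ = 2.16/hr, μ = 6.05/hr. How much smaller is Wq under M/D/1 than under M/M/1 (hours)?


ρ = 2.16/6.05 = 0.3570
Wq(M/M/1) = ρ/(μ−λ) = 0.3570/3.89 = 0.09178 hr
Wq(M/D/1) = ρ/(2(μ−λ)) = 0.04589 hr
Savings = 0.09178 − 0.04589 = 0.04589 hr

Final: 0.04589 hr


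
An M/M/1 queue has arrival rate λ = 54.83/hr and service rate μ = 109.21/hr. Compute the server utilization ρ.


ρ = λ/μ = 54.83/109.21 = 0.5021

Final: 0.5021


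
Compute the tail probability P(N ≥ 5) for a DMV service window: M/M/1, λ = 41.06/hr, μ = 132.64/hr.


ρ = 41.06/132.64 = 0.3096
P(N ≥ n) = ρ^n = 0.3096^5 = 0.002843

Final: 0.002843


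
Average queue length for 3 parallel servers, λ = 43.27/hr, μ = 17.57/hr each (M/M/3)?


a = λ/μ = 2.4627; ρ = a/3 = 0.8209
P₀ = 0.049031
Lq = P₀·a^c·ρ / (c!·(1−ρ)²) = 0.049031·14.93638·0.8209/(6·0.03207)
= 3.12393

Final: 3.12393


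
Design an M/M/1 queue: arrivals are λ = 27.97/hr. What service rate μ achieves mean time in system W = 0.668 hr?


W = 1/(μ−λ) ⇒ μ − λ = 1/W = 1/0.668 = 1.4970
μ = λ + 1/W = 27.97 + 1.4970 = 29.4670 per hr

Final: 29.4670 /hr


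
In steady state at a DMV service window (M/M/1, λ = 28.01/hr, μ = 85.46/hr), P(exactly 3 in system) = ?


ρ = 28.01/85.46 = 0.3278
P_n = (1−ρ)·ρ^n = (1 − 0.3278)·0.3278^3 = 0.6722·0.035209 = 0.023669

Final: 0.023669


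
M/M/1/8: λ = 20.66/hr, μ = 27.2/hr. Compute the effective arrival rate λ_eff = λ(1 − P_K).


ρ = 0.7596; P_K = (1−ρ)ρ^8/(1−ρ^9) = 0.029085
λ_eff = λ(1 − P_K) = 20.66·(1 − 0.029085) = 20.66·0.970915 = 20.0591 /hr

Final: 20.0591 /hr


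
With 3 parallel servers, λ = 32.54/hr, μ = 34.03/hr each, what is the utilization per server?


ρ = λ/(cμ) = 32.54/(3·34.03) = 32.54/102.09 = 0.3187

Final: 0.3187


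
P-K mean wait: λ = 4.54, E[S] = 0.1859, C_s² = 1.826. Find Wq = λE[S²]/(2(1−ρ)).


ρ = λ·E[S] = 4.54·0.1859 = 0.8440
E[S²] = E[S]²(1+C_s²) = 0.1859²·(1+1.826) = 0.097663
Wq = λ·E[S²]/(2(1−ρ)) = 4.54·0.097663/(2·0.1560) = 1.42100 hr

Final: 1.42100 hr


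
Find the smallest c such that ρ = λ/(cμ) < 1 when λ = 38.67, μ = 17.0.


Stability requires cμ > λ ⇔ c > λ/μ.
λ/μ = 38.67/17.0 = 2.2747
Minimum integer c = ⌊2.2747⌋ + 1 = 3
Check: 3·17.0 = 51.00 > 38.67, while 2·17.0 = 34.00 ≤ 38.67

Final: 3 servers


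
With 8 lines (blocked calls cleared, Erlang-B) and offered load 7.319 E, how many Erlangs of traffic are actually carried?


B(8,7.319) = 0.197130 (Erlang-B)
Carried load = a(1 − B) = 7.319·(1 − 0.197130) = 7.319·0.802870 = 5.8762 E

Final: 5.8762 Erlangs


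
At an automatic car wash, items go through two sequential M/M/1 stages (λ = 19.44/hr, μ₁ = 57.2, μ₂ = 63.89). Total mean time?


Each node sees arrival rate λ = 19.44/hr (tandem ⇒ throughput preserved).
W₁ = 1/(μ₁−λ) = 1/(57.2−19.44) = 0.02648 hr
W₂ = 1/(μ₂−λ) = 1/(63.89−19.44) = 0.02250 hr
W_total = W₁ + W₂ = 0.02648 + 0.02250 = 0.04898 hr

Final: 0.04898 hr


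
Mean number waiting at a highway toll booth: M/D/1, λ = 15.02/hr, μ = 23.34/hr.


ρ = 15.02/23.34 = 0.6435
M/D/1: Lq = ρ²/(2(1−ρ)) = 0.4141/(2·0.3565) = 0.58088

Final: 0.58088


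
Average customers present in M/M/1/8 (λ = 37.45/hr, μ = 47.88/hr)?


ρ = 37.45/47.88 = 0.7822
L = ρ[1 − (K+1)ρ^K + Kρ^(K+1)] / [(1−ρ)(1−ρ^(K+1))]
Numerator: 0.7822·(1 − 9·0.140082 + 8·0.109567) = 0.481656
Denominator: (0.2178)·(0.890433) = 0.193969
L = 0.481656/0.193969 = 2.4832

Final: 2.4832


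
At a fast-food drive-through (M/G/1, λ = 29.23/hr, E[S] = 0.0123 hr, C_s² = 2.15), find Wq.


ρ = λ·E[S] = 29.23·0.0123 = 0.3595
E[S²] = E[S]²(1+C_s²) = 0.0123²·(1+2.15) = 0.0004766
Wq = λ·E[S²]/(2(1−ρ)) = 29.23·0.0004766/(2·0.6405) = 0.01087 hr

Final: 0.01087 hr


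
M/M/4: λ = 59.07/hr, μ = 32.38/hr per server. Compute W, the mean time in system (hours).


a = 1.8243; ρ = 0.4561; P₀ = 0.157517
Lq = P₀·a^c·ρ/(c!(1−ρ)²) = 0.11205
Wq = Lq/λ = 0.11205/59.07 = 0.001897 hr
W = Wq + 1/μ = 0.001897 + 0.03088 = 0.03278 hr

Final: 0.03278 hr


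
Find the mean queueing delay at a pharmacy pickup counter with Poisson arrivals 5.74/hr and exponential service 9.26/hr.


ρ = 5.74/9.26 = 0.6199
Wq = ρ/(μ−λ) = 0.6199/(9.26 − 5.74) = 0.6199/3.52 = 0.1761 hr

Final: 0.1761 hr


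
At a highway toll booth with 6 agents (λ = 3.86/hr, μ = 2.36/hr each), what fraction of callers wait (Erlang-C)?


a = λ/μ = 1.6356; ρ = a/6 = 0.2726
P₀ = 0.194753 (from M/M/c formula)
C(c,a) = [a^c/(c!(1−ρ))]·P₀ = [19.14484/(720·0.7274)]·0.194753
= 0.03655·0.194753 = 0.007119

Final: 0.007119


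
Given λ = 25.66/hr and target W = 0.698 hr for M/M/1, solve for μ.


W = 1/(μ−λ) ⇒ μ − λ = 1/W = 1/0.698 = 1.4327
μ = λ + 1/W = 25.66 + 1.4327 = 27.0927 per hr

Final: 27.0927 /hr


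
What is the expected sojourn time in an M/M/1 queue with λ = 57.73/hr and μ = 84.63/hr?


W = 1/(μ−λ) = 1/(84.63 − 57.73) = 1/26.90 = 0.03717 hr

Final: 0.03717 hr


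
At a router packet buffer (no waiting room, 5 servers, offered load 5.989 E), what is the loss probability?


B(c,a) = (a^c/c!) / Σ_{k=0}^{c} a^k/k!
a^5/5! = 64.208174
Σ terms (k=0..5): 1.00000 + 5.98900 + 17.93406 + 35.80236 + 53.60509 + 64.20817 = 178.538685
B = 64.208174/178.538685 = 0.359632

Final: 0.359632


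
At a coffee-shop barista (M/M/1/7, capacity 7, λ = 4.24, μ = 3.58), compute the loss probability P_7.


ρ = λ/μ = 4.24/3.58 = 1.1844
P_K = (1−ρ)ρ^K/(1−ρ^(K+1)) = (-0.1844·3.268736)/(1 − 3.871352)
= -0.602616/-2.871352 = 0.209872

Final: 0.209872


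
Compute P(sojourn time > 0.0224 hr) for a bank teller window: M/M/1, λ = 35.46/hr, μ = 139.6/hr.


W ~ Exponential(μ−λ) for M/M/1.
μ − λ = 139.6 − 35.46 = 104.1400
P(W > t) = e^{−(μ−λ)t} = e^{−2.3327} = 0.097030

Final: 0.097030


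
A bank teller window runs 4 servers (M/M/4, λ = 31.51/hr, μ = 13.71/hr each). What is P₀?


a = λ/μ = 31.51/13.71 = 2.2983; ρ = a/c = 0.5746
Σ_{k=0}^{3} a^k/k! (terms k=0..3) = 1.00000 + 2.29832 + 2.64114 + 2.02340 = 7.96286
Tail: a^4/(4!(1−ρ)) = 27.90254/(24·0.4254) = 2.73285
P₀ = 1/(7.96286 + 2.73285) = 1/10.69571 = 0.093495

Final: 0.093495


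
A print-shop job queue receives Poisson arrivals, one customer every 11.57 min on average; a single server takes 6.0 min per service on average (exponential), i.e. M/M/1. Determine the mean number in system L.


λ = 60/11.57 = 5.1858 /hr
μ = 60/6.0 = 10.0000 /hr
ρ = λ/μ = 5.1858/10.0000 = 0.5186
L = ρ/(1−ρ) = 0.5186/0.4814 = 1.0772

Final: 1.0772


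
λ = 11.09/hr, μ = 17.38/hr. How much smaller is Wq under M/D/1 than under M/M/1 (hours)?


ρ = 11.09/17.38 = 0.6381
Wq(M/M/1) = ρ/(μ−λ) = 0.6381/6.29 = 0.10145 hr
Wq(M/D/1) = ρ/(2(μ−λ)) = 0.05072 hr
Savings = 0.10145 − 0.05072 = 0.05072 hr

Final: 0.05072 hr


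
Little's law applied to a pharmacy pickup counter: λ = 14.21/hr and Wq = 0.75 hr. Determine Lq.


Lq = λWq = 14.21·0.75 = 10.6575

Final: 10.6575


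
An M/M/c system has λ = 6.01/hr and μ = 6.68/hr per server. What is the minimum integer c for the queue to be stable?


Stability requires cμ > λ ⇔ c > λ/μ.
λ/μ = 6.01/6.68 = 0.8997
Minimum integer c = ⌊0.8997⌋ + 1 = 1
Check: 1·6.68 = 6.68 > 6.01, while 0·6.68 = 0.00 ≤ 6.01

Final: 1 servers


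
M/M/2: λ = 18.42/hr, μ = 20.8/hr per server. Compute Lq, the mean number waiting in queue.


a = λ/μ = 0.8856; ρ = a/2 = 0.4428
P₀ = 0.386205
Lq = P₀·a^c·ρ / (c!·(1−ρ)²) = 0.386205·0.78425·0.4428/(2·0.31048)
= 0.21597

Final: 0.21597


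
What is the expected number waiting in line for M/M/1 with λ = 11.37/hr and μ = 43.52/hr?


ρ = 11.37/43.52 = 0.2613
Lq = ρ²/(1−ρ) = 0.06826/0.7387 = 0.09240

Final: 0.09240


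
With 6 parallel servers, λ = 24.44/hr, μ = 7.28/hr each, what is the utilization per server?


ρ = λ/(cμ) = 24.44/(6·7.28) = 24.44/43.68 = 0.5595

Final: 0.5595


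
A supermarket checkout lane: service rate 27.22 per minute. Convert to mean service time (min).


Mean service time = 1/μ = 1/27.22 minute = 0.03674 minute
In minutes: 0.03674 × 1 = 0.03674 min

Final: 0.03674 min


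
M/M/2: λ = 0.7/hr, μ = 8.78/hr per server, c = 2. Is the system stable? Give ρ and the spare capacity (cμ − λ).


Total capacity cμ = 2·8.78 = 17.56/hr
ρ = λ/(cμ) = 0.7/17.56 = 0.03986
Stable ⇔ ρ < 1: YES
Spare capacity = cμ − λ = 17.56 − 0.7 = 16.86/hr

Final: ρ = 0.03986; stable; margin = 16.86/hr


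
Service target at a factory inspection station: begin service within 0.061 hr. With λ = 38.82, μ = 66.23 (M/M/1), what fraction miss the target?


ρ = 38.82/66.23 = 0.5861
P(Wq > t) = ρ·e^{−(μ−λ)t} = 0.5861·e^{−1.6720}
= 0.5861·0.187869 = 0.110117

Final: 0.110117


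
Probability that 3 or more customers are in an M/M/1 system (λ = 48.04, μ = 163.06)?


ρ = 48.04/163.06 = 0.2946
P(N ≥ n) = ρ^n = 0.2946^3 = 0.025572

Final: 0.025572


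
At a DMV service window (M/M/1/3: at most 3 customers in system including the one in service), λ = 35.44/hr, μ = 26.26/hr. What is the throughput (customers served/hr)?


ρ = 1.3496; P_K = (1−ρ)ρ^3/(1−ρ^4) = 0.370806
λ_eff = λ(1 − P_K) = 35.44·(1 − 0.370806) = 35.44·0.629194 = 22.2986 /hr

Final: 22.2986 /hr


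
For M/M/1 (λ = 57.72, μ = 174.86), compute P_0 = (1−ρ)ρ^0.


ρ = 57.72/174.86 = 0.3301
P_n = (1−ρ)·ρ^n = (1 − 0.3301)·0.3301^0 = 0.6699·1.000000 = 0.669907

Final: 0.669907


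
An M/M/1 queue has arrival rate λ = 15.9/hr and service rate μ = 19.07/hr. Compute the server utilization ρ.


ρ = λ/μ = 15.9/19.07 = 0.8338

Final: 0.8338


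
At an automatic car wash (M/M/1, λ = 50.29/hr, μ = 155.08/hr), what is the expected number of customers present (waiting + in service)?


ρ = λ/μ = 50.29/155.08 = 0.3243
L = ρ/(1−ρ) = 0.3243/(1 − 0.3243) = 0.3243/0.6757 = 0.4799

Final: 0.4799


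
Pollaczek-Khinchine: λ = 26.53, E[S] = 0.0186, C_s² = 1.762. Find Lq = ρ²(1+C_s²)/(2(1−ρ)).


ρ = λ·E[S] = 26.53·0.0186 = 0.4935
Lq = ρ²(1+C_s²)/(2(1−ρ)) = 0.2435·(1+1.762)/(2·0.5065)
= 0.2435·2.7620/1.0131 = 0.66386

Final: 0.66386


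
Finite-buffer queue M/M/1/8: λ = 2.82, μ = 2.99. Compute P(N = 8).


ρ = λ/μ = 2.82/2.99 = 0.9431
P_K = (1−ρ)ρ^K/(1−ρ^(K+1)) = (0.05686·0.626071)/(1 − 0.590475)
= 0.035596/0.409525 = 0.086920

Final: 0.086920


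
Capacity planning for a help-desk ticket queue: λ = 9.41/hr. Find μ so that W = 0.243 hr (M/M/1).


W = 1/(μ−λ) ⇒ μ − λ = 1/W = 1/0.243 = 4.1152
μ = λ + 1/W = 9.41 + 4.1152 = 13.5252 per hr

Final: 13.5252 /hr


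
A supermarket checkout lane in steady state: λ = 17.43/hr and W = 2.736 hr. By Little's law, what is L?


L = λW = 17.43·2.736 = 47.6885

Final: 47.6885


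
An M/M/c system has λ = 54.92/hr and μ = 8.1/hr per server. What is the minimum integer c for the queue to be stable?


Stability requires cμ > λ ⇔ c > λ/μ.
λ/μ = 54.92/8.1 = 6.7802
Minimum integer c = ⌊6.7802⌋ + 1 = 7
Check: 7·8.1 = 56.70 > 54.92, while 6·8.1 = 48.60 ≤ 54.92

Final: 7 servers


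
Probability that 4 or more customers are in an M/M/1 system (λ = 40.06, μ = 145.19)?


ρ = 40.06/145.19 = 0.2759
P(N ≥ n) = ρ^n = 0.2759^4 = 0.005796

Final: 0.005796


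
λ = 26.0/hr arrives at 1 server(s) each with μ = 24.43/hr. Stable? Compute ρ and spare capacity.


Total capacity cμ = 1·24.43 = 24.43/hr
ρ = λ/(cμ) = 26.0/24.43 = 1.0643
Stable ⇔ ρ < 1: NO
Spare capacity = cμ − λ = 24.43 − 26.0 = -1.57/hr

Final: ρ = 1.0643; unstable; margin = -1.57/hr


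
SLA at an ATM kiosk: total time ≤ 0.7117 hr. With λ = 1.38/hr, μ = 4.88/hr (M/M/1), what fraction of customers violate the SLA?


W ~ Exponential(μ−λ) for M/M/1.
μ − λ = 4.88 − 1.38 = 3.5000
P(W > t) = e^{−(μ−λ)t} = e^{−2.4909} = 0.082831

Final: 0.082831


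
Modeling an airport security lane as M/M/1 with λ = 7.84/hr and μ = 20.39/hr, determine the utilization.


ρ = λ/μ = 7.84/20.39 = 0.3845

Final: 0.3845


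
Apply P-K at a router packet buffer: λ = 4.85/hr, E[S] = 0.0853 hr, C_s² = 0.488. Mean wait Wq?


ρ = λ·E[S] = 4.85·0.0853 = 0.4137
E[S²] = E[S]²(1+C_s²) = 0.0853²·(1+0.488) = 0.010827
Wq = λ·E[S²]/(2(1−ρ)) = 4.85·0.010827/(2·0.5863) = 0.04478 hr

Final: 0.04478 hr


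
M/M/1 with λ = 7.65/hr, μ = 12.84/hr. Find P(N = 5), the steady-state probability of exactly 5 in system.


ρ = 7.65/12.84 = 0.5958
P_n = (1−ρ)·ρ^n = (1 − 0.5958)·0.5958^5 = 0.4042·0.075073 = 0.030345

Final: 0.030345


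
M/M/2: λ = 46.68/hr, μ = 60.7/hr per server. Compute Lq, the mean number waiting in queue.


a = λ/μ = 0.7690; ρ = a/2 = 0.3845
P₀ = 0.444550
Lq = P₀·a^c·ρ / (c!·(1−ρ)²) = 0.444550·0.59140·0.3845/(2·0.37882)
= 0.13343

Final: 0.13343


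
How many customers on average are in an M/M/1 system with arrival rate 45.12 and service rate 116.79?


ρ = λ/μ = 45.12/116.79 = 0.3863
L = ρ/(1−ρ) = 0.3863/(1 − 0.3863) = 0.3863/0.6137 = 0.6296

Final: 0.6296


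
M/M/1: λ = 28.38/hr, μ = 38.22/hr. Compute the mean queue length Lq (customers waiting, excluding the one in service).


ρ = 28.38/38.22 = 0.7425
Lq = ρ²/(1−ρ) = 0.5514/0.2575 = 2.1416

Final: 2.1416


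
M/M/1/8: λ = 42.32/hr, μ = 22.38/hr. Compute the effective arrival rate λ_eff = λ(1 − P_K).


ρ = 1.8910; P_K = (1−ρ)ρ^8/(1−ρ^9) = 0.472701
λ_eff = λ(1 − P_K) = 42.32·(1 − 0.472701) = 42.32·0.527299 = 22.3153 /hr

Final: 22.3153 /hr


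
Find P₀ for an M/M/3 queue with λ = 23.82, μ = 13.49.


a = λ/μ = 23.82/13.49 = 1.7658; ρ = a/c = 0.5886
Σ_{k=0}^{2} a^k/k! (terms k=0..2) = 1.00000 + 1.76575 + 1.55894 = 4.32469
Tail: a^3/(3!(1−ρ)) = 5.50541/(6·0.4114) = 2.23027
P₀ = 1/(4.32469 + 2.23027) = 1/6.55496 = 0.152556

Final: 0.152556


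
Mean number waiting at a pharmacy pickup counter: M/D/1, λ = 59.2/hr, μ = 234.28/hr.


ρ = 59.2/234.28 = 0.2527
M/D/1: Lq = ρ²/(2(1−ρ)) = 0.06385/(2·0.7473) = 0.04272

Final: 0.04272


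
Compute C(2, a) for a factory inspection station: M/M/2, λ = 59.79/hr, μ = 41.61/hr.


a = λ/μ = 1.4369; ρ = a/2 = 0.7185
P₀ = 0.163835 (from M/M/c formula)
C(c,a) = [a^c/(c!(1−ρ))]·P₀ = [2.06472/(2·0.2815)]·0.163835
= 3.66680·0.163835 = 0.600749

Final: 0.600749


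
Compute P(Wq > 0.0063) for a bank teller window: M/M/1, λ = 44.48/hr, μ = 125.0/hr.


ρ = 44.48/125.0 = 0.3558
P(Wq > t) = ρ·e^{−(μ−λ)t} = 0.3558·e^{−0.5073}
= 0.3558·0.602134 = 0.214263

Final: 0.214263


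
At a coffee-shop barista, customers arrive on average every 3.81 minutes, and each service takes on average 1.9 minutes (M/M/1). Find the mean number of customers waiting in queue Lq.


λ = 60/3.81 = 15.7480 /hr
μ = 60/1.9 = 31.5789 /hr
ρ = λ/μ = 15.7480/31.5789 = 0.4987
Lq = ρ²/(1−ρ) = 0.2487/0.5013 = 0.4961

Final: 0.4961


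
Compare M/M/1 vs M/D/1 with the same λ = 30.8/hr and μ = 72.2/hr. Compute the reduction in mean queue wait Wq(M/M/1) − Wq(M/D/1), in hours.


ρ = 30.8/72.2 = 0.4266
Wq(M/M/1) = ρ/(μ−λ) = 0.4266/41.40 = 0.01030 hr
Wq(M/D/1) = ρ/(2(μ−λ)) = 0.005152 hr
Savings = 0.01030 − 0.005152 = 0.005152 hr

Final: 0.005152 hr


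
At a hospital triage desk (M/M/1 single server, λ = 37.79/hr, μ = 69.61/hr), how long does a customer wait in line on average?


ρ = 37.79/69.61 = 0.5429
Wq = ρ/(μ−λ) = 0.5429/(69.61 − 37.79) = 0.5429/31.82 = 0.01706 hr

Final: 0.01706 hr


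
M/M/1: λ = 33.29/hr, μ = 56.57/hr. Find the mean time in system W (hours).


W = 1/(μ−λ) = 1/(56.57 − 33.29) = 1/23.28 = 0.04296 hr

Final: 0.04296 hr


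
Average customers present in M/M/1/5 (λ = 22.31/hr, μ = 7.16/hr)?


ρ = 22.31/7.16 = 3.1159
L = ρ[1 − (K+1)ρ^K + Kρ^(K+1)] / [(1−ρ)(1−ρ^(K+1))]
Numerator: 3.1159·(1 − 6·293.719473 + 5·915.206904) = 8770.440165
Denominator: (-2.1159)·(-914.206904) = 1934.390308
L = 8770.440165/1934.390308 = 4.5340

Final: 4.5340


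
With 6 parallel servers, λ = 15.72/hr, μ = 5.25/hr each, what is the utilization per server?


ρ = λ/(cμ) = 15.72/(6·5.25) = 15.72/31.50 = 0.4990

Final: 0.4990


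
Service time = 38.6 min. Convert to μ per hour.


μ = 1/(service time) in consistent units.
1 hour = 60 min, so μ = 60/38.6 = 1.5544 per hour

Final: 1.5544 /hr


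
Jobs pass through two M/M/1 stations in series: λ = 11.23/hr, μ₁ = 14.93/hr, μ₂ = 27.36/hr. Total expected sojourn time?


Each node sees arrival rate λ = 11.23/hr (tandem ⇒ throughput preserved).
W₁ = 1/(μ₁−λ) = 1/(14.93−11.23) = 0.27027 hr
W₂ = 1/(μ₂−λ) = 1/(27.36−11.23) = 0.06200 hr
W_total = W₁ + W₂ = 0.27027 + 0.06200 = 0.33227 hr

Final: 0.33227 hr


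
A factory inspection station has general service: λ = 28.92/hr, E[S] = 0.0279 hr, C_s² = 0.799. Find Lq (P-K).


ρ = λ·E[S] = 28.92·0.0279 = 0.8069
Lq = ρ²(1+C_s²)/(2(1−ρ)) = 0.6510·(1+0.799)/(2·0.1931)
= 0.6510·1.7990/0.3863 = 3.03216

Final: 3.03216


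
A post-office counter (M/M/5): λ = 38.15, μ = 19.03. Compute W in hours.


a = 2.0047; ρ = 0.4009; P₀ = 0.133682
Lq = P₀·a^c·ρ/(c!(1−ρ)²) = 0.04030
Wq = Lq/λ = 0.04030/38.15 = 0.001056 hr
W = Wq + 1/μ = 0.001056 + 0.05255 = 0.05361 hr

Final: 0.05361 hr


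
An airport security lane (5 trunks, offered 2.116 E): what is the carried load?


B(5,2.116) = 0.043521 (Erlang-B)
Carried load = a(1 − B) = 2.116·(1 − 0.043521) = 2.116·0.956479 = 2.0239 E

Final: 2.0239 Erlangs


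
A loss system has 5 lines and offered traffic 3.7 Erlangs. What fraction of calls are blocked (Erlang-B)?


B(c,a) = (a^c/c!) / Σ_{k=0}^{c} a^k/k!
a^5/5! = 5.778663
Σ terms (k=0..5): 1.00000 + 3.70000 + 6.84500 + 8.44217 + 7.80900 + 5.77866 = 33.574834
B = 5.778663/33.574834 = 0.172113

Final: 0.172113


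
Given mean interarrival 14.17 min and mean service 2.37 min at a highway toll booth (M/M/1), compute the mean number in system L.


λ = 60/14.17 = 4.2343 /hr
μ = 60/2.37 = 25.3165 /hr
ρ = λ/μ = 4.2343/25.3165 = 0.1673
L = ρ/(1−ρ) = 0.1673/0.8327 = 0.2008

Final: 0.2008


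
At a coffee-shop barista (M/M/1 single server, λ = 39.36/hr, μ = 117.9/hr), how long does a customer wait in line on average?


ρ = 39.36/117.9 = 0.3338
Wq = ρ/(μ−λ) = 0.3338/(117.9 − 39.36) = 0.3338/78.54 = 0.004251 hr

Final: 0.004251 hr


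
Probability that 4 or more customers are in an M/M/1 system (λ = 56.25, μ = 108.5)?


ρ = 56.25/108.5 = 0.5184
P(N ≥ n) = ρ^n = 0.5184^4 = 0.072239

Final: 0.072239


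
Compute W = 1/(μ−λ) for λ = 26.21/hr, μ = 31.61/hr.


W = 1/(μ−λ) = 1/(31.61 − 26.21) = 1/5.40 = 0.1852 hr

Final: 0.1852 hr


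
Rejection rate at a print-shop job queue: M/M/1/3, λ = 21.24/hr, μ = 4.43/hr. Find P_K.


ρ = λ/μ = 21.24/4.43 = 4.7946
P_K = (1−ρ)ρ^K/(1−ρ^(K+1)) = (-3.7946·110.217957)/(1 − 528.449078)
= -418.231121/-527.449078 = 0.792932

Final: 0.792932


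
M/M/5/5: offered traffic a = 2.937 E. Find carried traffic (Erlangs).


B(5,2.937) = 0.104699 (Erlang-B)
Carried load = a(1 − B) = 2.937·(1 − 0.104699) = 2.937·0.895301 = 2.6295 E

Final: 2.6295 Erlangs


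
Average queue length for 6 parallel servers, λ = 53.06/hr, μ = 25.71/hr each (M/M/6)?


a = λ/μ = 2.0638; ρ = a/6 = 0.3440
P₀ = 0.126745
Lq = P₀·a^c·ρ / (c!·(1−ρ)²) = 0.126745·77.26646·0.3440/(720·0.43038)
= 0.01087

Final: 0.01087


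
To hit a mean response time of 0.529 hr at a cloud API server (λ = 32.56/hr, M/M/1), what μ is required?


W = 1/(μ−λ) ⇒ μ − λ = 1/W = 1/0.529 = 1.8904
μ = λ + 1/W = 32.56 + 1.8904 = 34.4504 per hr

Final: 34.4504 /hr


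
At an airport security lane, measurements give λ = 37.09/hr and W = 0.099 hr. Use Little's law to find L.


L = λW = 37.09·0.099 = 3.6719

Final: 3.6719


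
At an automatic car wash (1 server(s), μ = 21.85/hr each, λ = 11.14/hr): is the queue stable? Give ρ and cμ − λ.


Total capacity cμ = 1·21.85 = 21.85/hr
ρ = λ/(cμ) = 11.14/21.85 = 0.5098
Stable ⇔ ρ < 1: YES
Spare capacity = cμ − λ = 21.85 − 11.14 = 10.71/hr

Final: ρ = 0.5098; stable; margin = 10.71/hr


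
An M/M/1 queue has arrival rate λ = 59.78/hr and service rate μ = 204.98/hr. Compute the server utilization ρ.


ρ = λ/μ = 59.78/204.98 = 0.2916

Final: 0.2916


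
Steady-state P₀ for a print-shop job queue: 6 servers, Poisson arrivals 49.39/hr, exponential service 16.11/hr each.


a = λ/μ = 49.39/16.11 = 3.0658; ρ = a/c = 0.5110
Σ_{k=0}^{5} a^k/k! (terms k=0..5) = 1.00000 + 3.06580 + 4.69956 + 4.80263 + 3.68097 + 2.25702 = 19.50598
Tail: a^6/(6!(1−ρ)) = 830.34947/(720·0.4890) = 2.35825
P₀ = 1/(19.50598 + 2.35825) = 1/21.86423 = 0.045737

Final: 0.045737


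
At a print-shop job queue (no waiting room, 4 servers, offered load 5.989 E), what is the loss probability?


B(c,a) = (a^c/c!) / Σ_{k=0}^{c} a^k/k!
a^4/4! = 53.605088
Σ terms (k=0..4): 1.00000 + 5.98900 + 17.93406 + 35.80236 + 53.60509 = 114.330511
B = 53.605088/114.330511 = 0.468861

Final: 0.468861
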